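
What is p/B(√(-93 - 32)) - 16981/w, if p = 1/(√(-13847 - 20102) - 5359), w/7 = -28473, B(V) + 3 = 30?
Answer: 4393910220187/51576797701170 - I*√33949/776326410 ≈ 0.085192 - 2.3734e-7*I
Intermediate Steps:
B(V) = 27 (B(V) = -3 + 30 = 27)
w = -199311 (w = 7*(-28473) = -199311)
p = 1/(-5359 + I*√33949) (p = 1/(√(-33949) - 5359) = 1/(I*√33949 - 5359) = 1/(-5359 + I*√33949) ≈ -0.00018638 - 6.4082e-6*I)
p/B(√(-93 - 32)) - 16981/w = (-5359/28752830 - I*√33949/28752830)/27 - 16981/(-199311) = (-5359/28752830 - I*√33949/28752830)*(1/27) - 16981*(-1/199311) = (-5359/776326410 - I*√33949/776326410) + 16981/199311 = 4393910220187/51576797701170 - I*√33949/776326410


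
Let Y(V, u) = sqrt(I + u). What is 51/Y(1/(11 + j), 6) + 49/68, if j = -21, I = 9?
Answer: 49/68 + 17*sqrt(15)/5 ≈ 13.889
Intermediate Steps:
Y(V, u) = sqrt(9 + u)
51/Y(1/(11 + j), 6) + 49/68 = 51/(sqrt(9 + 6)) + 49/68 = 51/(sqrt(15)) + 49*(1/68) = 51*(sqrt(15)/15) + 49/68 = 17*sqrt(15)/5 + 49/68 = 49/68 + 17*sqrt(15)/5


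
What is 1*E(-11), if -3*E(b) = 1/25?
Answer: -1/75 ≈ -0.013333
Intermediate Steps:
E(b) = -1/75 (E(b) = -1/3/25 = -1/3*1/25 = -1/75)
1*E(-11) = 1*(-1/75) = -1/75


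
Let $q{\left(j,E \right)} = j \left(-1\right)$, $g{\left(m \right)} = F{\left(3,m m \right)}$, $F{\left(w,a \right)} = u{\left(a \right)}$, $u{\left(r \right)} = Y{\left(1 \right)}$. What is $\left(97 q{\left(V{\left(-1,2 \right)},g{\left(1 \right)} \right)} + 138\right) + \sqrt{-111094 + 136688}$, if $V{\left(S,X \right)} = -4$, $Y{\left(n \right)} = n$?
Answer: $526 + \sqrt{25594} \approx 685.98$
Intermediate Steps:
$u{\left(r \right)} = 1$
$F{\left(w,a \right)} = 1$
$g{\left(m \right)} = 1$
$q{\left(j,E \right)} = - j$
$\left(97 q{\left(V{\left(-1,2 \right)},g{\left(1 \right)} \right)} + 138\right) + \sqrt{-111094 + 136688} = \left(97 \left(\left(-1\right) \left(-4\right)\right) + 138\right) + \sqrt{-111094 + 136688} = \left(97 \cdot 4 + 138\right) + \sqrt{25594} = \left(388 + 138\right) + \sqrt{25594} = 526 + \sqrt{25594}$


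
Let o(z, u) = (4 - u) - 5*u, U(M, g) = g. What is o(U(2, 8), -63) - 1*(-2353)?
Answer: 2735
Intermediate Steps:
o(z, u) = 4 - 6*u
o(U(2, 8), -63) - 1*(-2353) = (4 - 6*(-63)) - 1*(-2353) = (4 + 378) + 2353 = 382 + 2353 = 2735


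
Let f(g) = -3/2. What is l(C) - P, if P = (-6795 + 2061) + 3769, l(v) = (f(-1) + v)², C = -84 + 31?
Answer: 15741/4 ≈ 3935.3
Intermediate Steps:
f(g) = -3/2 (f(g) = -3*½ = -3/2)
C = -53
l(v) = (-3/2 + v)²
P = -965 (P = -4734 + 3769 = -965)
l(C) - P = (-3 + 2*(-53))²/4 - 1*(-965) = (-3 - 106)²/4 + 965 = (¼)*(-109)² + 965 = (¼)*11881 + 965 = 11881/4 + 965 = 15741/4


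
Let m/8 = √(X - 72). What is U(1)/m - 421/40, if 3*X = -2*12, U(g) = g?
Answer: -421/40 - I*√5/160 ≈ -10.525 - 0.013975*I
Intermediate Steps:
X = -8 (X = (-2*12)/3 = (⅓)*(-24) = -8)
m = 32*I*√5 (m = 8*√(-8 - 72) = 8*√(-80) = 8*(4*I*√5) = 32*I*√5 ≈ 71.554*I)
U(1)/m - 421/40 = 1/(32*I*√5) - 421/40 = 1*(-I*√5/160) - 421*1/40 = -I*√5/160 - 421/40 = -421/40 - I*√5/160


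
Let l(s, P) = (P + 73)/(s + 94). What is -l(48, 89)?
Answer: -81/71 ≈ -1.1408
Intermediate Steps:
l(s, P) = (73 + P)/(94 + s)
-l(48, 89) = -(73 + 89)/(94 + 48) = -162/142 = -1*81/71 = -81/71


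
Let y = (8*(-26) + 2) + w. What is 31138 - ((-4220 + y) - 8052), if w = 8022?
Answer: 35594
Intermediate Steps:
y = 7816 (y = (8*(-26) + 2) + 8022 = (-208 + 2) + 8022 = -206 + 8022 = 7816)
31138 - ((-4220 + y) - 8052) = 31138 - ((-4220 + 7816) - 8052) = 31138 - (3596 - 8052) = 31138 - 1*(-4456) = 31138 + 4456 = 35594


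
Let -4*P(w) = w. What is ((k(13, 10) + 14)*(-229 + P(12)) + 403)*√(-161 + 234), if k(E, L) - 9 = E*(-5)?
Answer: 10147*√73 ≈ 86696.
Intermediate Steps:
k(E, L) = 9 - 5*E (k(E, L) = 9 + E*(-5) = 9 - 5*E)
P(w) = -w/4
((k(13, 10) + 14)*(-229 + P(12)) + 403)*√(-161 + 234) = (((9 - 5*13) + 14)*(-229 - ¼*12) + 403)*√(-161 + 234) = (((9 - 65) + 14)*(-229 - 3) + 403)*√73 = ((-56 + 14)*(-232) + 403)*√73 = (-42*(-232) + 403)*√73 = (9744 + 403)*√73 = 10147*√73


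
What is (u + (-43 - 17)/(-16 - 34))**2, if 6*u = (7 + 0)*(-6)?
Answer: 841/25 ≈ 33.640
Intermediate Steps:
u = -7 (u = ((7 + 0)*(-6))/6 = (7*(-6))/6 = (1/6)*(-42) = -7)
(u + (-43 - 17)/(-16 - 34))**2 = (-7 + (-43 - 17)/(-16 - 34))**2 = (-7 - 60/(-50))**2 = (-7 - 60*(-1/50))**2 = (-7 + 6/5)**2 = (-29/5)**2 = 841/25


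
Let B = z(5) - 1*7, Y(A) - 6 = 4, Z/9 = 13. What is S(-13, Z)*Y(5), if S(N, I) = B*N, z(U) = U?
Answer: 260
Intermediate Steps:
Z = 117 (Z = 9*13 = 117)
Y(A) = 10 (Y(A) = 6 + 4 = 10)
B = -2 (B = 5 - 1*7 = 5 - 7 = -2)
S(N, I) = -2*N
S(-13, Z)*Y(5) = -2*(-13)*10 = 26*10 = 260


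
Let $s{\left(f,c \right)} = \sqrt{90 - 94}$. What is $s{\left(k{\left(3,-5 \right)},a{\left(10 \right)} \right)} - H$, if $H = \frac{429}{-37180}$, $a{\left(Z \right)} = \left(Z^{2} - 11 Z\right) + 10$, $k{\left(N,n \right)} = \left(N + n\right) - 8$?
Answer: $\frac{3}{260} + 2 i \approx 0.011538 + 2.0 i$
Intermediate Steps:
$k{\left(N,n \right)} = -8 + N + n$
$a{\left(Z \right)} = 10 + Z^{2} - 11 Z$
$s{\left(f,c \right)} = 2 i$ ($s{\left(f,c \right)} = \sqrt{-4} = 2 i$)
$H = - \frac{3}{260}$ ($H = 429 \left(- \frac{1}{37180}\right) = - \frac{3}{260} \approx -0.011538$)
$s{\left(k{\left(3,-5 \right)},a{\left(10 \right)} \right)} - H = 2 i - - \frac{3}{260} = 2 i + \frac{3}{260} = \frac{3}{260} + 2 i$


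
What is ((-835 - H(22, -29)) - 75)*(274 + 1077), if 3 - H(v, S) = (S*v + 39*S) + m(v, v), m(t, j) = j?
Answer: -3593660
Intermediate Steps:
H(v, S) = 3 - v - 39*S - S*v (H(v, S) = 3 - ((S*v + 39*S) + v) = 3 - ((39*S + S*v) + v) = 3 - (v + 39*S + S*v) = 3 + (-v - 39*S - S*v) = 3 - v - 39*S - S*v)
((-835 - H(22, -29)) - 75)*(274 + 1077) = ((-835 - (3 - 1*22 - 39*(-29) - 1*(-29)*22)) - 75)*(274 + 1077) = ((-835 - (3 - 22 + 1131 + 638)) - 75)*1351 = ((-835 - 1*1750) - 75)*1351 = ((-835 - 1750) - 75)*1351 = (-2585 - 75)*1351 = -2660*1351 = -3593660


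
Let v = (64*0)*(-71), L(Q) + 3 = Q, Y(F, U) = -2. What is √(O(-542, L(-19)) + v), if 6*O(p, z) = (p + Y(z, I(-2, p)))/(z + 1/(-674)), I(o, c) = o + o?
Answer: 4*√56636894/14829 ≈ 2.0300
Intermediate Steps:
I(o, c) = 2*o
L(Q) = -3 + Q
v = 0 (v = 0*(-71) = 0)
O(p, z) = (-2 + p)/(6*(-1/674 + z)) (O(p, z) = ((p - 2)/(z + 1/(-674)))/6 = ((-2 + p)/(z - 1/674))/6 = ((-2 + p)/(-1/674 + z))/6 = (-2 + p)/(6*(-1/674 + z)))
√(O(-542, L(-19)) + v) = √(337*(-2 - 542)/(3*(-1 + 674*(-3 - 19))) + 0) = √((337/3)*(-544)/(-1 + 674*(-22)) + 0) = √((337/3)*(-544)/(-1 - 14828) + 0) = √((337/3)*(-544)/(-14829) + 0) = √((337/3)*(-1/14829)*(-544) + 0) = √(183328/44487 + 0) = √(183328/44487) = 4*√56636894/14829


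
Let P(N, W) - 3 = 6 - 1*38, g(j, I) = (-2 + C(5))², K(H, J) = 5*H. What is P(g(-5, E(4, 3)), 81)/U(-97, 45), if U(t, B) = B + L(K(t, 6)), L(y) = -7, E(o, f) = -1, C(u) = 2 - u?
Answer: -29/38 ≈ -0.76316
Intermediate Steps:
g(j, I) = 25 (g(j, I) = (-2 + (2 - 1*5))² = (-2 + (2 - 5))² = (-2 - 3)² = (-5)² = 25)
U(t, B) = -7 + B (U(t, B) = B - 7 = -7 + B)
P(N, W) = -29 (P(N, W) = 3 + (6 - 1*38) = 3 + (6 - 38) = 3 - 32 = -29)
P(g(-5, E(4, 3)), 81)/U(-97, 45) = -29/(-7 + 45) = -29/38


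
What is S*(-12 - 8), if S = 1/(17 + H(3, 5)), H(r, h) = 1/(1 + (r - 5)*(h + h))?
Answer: -190/161 ≈ -1.1801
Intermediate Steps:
H(r, h) = 1/(1 + 2*h*(-5 + r)) (H(r, h) = 1/(1 + (-5 + r)*(2*h)) = 1/(1 + 2*h*(-5 + r)))
S = 19/322 (S = 1/(17 + 1/(1 - 10*5 + 2*5*3)) = 1/(17 + 1/(1 - 50 + 30)) = 1/(17 + 1/(-19)) = 1/(17 - 1/19) = 1/(322/19) = 19/322 ≈ 0.059006)
S*(-12 - 8) = 19*(-12 - 8)/322 = (19/322)*(-20) = -190/161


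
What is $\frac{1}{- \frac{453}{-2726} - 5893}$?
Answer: $- \frac{2726}{16063865} \approx -0.0001697$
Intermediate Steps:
$\frac{1}{- \frac{453}{-2726} - 5893} = \frac{1}{\left(-453\right) \left(- \frac{1}{2726}\right) - 5893} = \frac{1}{\frac{453}{2726} - 5893} = \frac{1}{- \frac{16063865}{2726}} = - \frac{2726}{16063865}$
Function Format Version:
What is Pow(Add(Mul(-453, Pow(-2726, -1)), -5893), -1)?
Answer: Rational(-2726, 16063865) ≈ -0.00016970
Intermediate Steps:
Pow(Add(Mul(-453, Pow(-2726, -1)), -5893), -1) = Pow(Add(Mul(-453, Rational(-1, 2726)), -5893), -1) = Pow(Add(Rational(453, 2726), -5893), -1) = Pow(Rational(-16063865, 2726), -1) = Rational(-2726, 16063865)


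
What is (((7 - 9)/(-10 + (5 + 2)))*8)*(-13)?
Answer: -208/3 ≈ -69.333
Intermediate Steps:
(((7 - 9)/(-10 + (5 + 2)))*8)*(-13) = (-2/(-10 + 7)*8)*(-13) = (-2/(-3)*8)*(-13) = (-2*(-⅓)*8)*(-13) = ((⅔)*8)*(-13) = (16/3)*(-13) = -208/3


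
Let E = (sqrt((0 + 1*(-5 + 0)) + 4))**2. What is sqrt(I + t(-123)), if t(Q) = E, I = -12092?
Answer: I*sqrt(12093) ≈ 109.97*I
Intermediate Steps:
E = -1 (E = (sqrt((0 + 1*(-5)) + 4))**2 = (sqrt((0 - 5) + 4))**2 = (sqrt(-5 + 4))**2 = (sqrt(-1))**2 = I**2 = -1)
t(Q) = -1
sqrt(I + t(-123)) = sqrt(-12092 - 1) = sqrt(-12093) = I*sqrt(12093)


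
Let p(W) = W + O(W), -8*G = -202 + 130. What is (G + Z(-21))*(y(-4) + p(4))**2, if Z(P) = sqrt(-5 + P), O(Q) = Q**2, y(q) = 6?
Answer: 6084 + 676*I*sqrt(26) ≈ 6084.0 + 3446.9*I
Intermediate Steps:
G = 9 (G = -(-202 + 130)/8 = -1/8*(-72) = 9)
p(W) = W + W**2
(G + Z(-21))*(y(-4) + p(4))**2 = (9 + sqrt(-5 - 21))*(6 + 4*(1 + 4))**2 = (9 + sqrt(-26))*(6 + 4*5)**2 = (9 + I*sqrt(26))*(6 + 20)**2 = (9 + I*sqrt(26))*26**2 = (9 + I*sqrt(26))*676 = 6084 + 676*I*sqrt(26)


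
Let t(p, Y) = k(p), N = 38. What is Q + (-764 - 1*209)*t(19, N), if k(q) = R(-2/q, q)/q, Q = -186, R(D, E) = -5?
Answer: 1331/19 ≈ 70.053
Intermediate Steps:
k(q) = -5/q
t(p, Y) = -5/p
Q + (-764 - 1*209)*t(19, N) = -186 + (-764 - 1*209)*(-5/19) = -186 + (-764 - 209)*(-5*1/19) = -186 - 973*(-5/19) = -186 + 4865/19 = 1331/19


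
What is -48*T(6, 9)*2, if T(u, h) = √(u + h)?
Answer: -96*√15 ≈ -371.81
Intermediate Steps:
T(u, h) = √(h + u)
-48*T(6, 9)*2 = -48*√(9 + 6)*2 = -48*√15*2 = -96*√15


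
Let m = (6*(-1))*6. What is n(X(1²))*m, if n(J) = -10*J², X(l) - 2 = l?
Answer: 3240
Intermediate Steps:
X(l) = 2 + l
m = -36 (m = -6*6 = -36)
n(X(1²))*m = -10*(2 + 1²)²*(-36) = -10*(2 + 1)²*(-36) = -10*3²*(-36) = -10*9*(-36) = -90*(-36) = 3240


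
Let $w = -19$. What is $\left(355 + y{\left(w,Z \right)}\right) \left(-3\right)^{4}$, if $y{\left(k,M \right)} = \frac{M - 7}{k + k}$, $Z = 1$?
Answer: $\frac{546588}{19} \approx 28768.0$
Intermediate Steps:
$y{\left(k,M \right)} = \frac{-7 + M}{2 k}$
$\left(355 + y{\left(w,Z \right)}\right) \left(-3\right)^{4} = \left(355 + \frac{-7 + 1}{2 \left(-19\right)}\right) \left(-3\right)^{4} = \left(355 + \frac{1}{2} \left(- \frac{1}{19}\right) \left(-6\right)\right) 81 = \left(355 + \frac{3}{19}\right) 81 = \frac{6748}{19} \cdot 81 = \frac{546588}{19}$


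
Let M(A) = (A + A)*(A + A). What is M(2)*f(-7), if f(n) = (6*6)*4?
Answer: 2304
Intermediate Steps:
M(A) = 4*A² (M(A) = (2*A)*(2*A) = 4*A²)
f(n) = 144 (f(n) = 36*4 = 144)
M(2)*f(-7) = (4*2²)*144 = (4*4)*144 = 16*144 = 2304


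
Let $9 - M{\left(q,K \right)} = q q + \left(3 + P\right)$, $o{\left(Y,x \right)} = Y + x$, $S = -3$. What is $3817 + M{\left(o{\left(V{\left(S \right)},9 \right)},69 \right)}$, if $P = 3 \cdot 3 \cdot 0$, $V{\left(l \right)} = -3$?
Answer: $3787$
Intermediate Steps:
$P = 0$ ($P = 9 \cdot 0 = 0$)
$M{\left(q,K \right)} = 6 - q^{2}$ ($M{\left(q,K \right)} = 9 - \left(q q + \left(3 + 0\right)\right) = 9 - \left(q^{2} + 3\right) = 9 - \left(3 + q^{2}\right) = 6 - q^{2}$)
$3817 + M{\left(o{\left(V{\left(S \right)},9 \right)},69 \right)} = 3817 + \left(6 - \left(-3 + 9\right)^{2}\right) = 3817 + \left(6 - 6^{2}\right) = 3817 + \left(6 - 36\right) = 3817 - 30 = 3787$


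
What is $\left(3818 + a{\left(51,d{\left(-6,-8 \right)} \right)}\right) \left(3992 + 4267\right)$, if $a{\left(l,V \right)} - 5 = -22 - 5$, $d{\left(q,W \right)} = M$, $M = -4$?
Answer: $31351164$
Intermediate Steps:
$d{\left(q,W \right)} = -4$
$a{\left(l,V \right)} = -22$ ($a{\left(l,V \right)} = 5 - 27 = -22$)
$\left(3818 + a{\left(51,d{\left(-6,-8 \right)} \right)}\right) \left(3992 + 4267\right) = \left(3818 - 22\right) \left(3992 + 4267\right) = 3796 \cdot 8259 = 31351164$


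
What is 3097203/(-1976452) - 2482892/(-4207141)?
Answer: -8123052867439/8315212243732 ≈ -0.97689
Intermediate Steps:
3097203/(-1976452) - 2482892/(-4207141) = 3097203*(-1/1976452) - 2482892*(-1/4207141) = -3097203/1976452 + 2482892/4207141 = -8123052867439/8315212243732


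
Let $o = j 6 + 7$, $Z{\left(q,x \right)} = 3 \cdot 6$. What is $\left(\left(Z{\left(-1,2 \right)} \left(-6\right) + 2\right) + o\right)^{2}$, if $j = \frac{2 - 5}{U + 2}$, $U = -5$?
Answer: $8649$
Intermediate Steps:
$Z{\left(q,x \right)} = 18$
$j = 1$ ($j = \frac{2 - 5}{-5 + 2} = - \frac{3}{-3} = \left(-3\right) \left(- \frac{1}{3}\right) = 1$)
$o = 13$ ($o = 1 \cdot 6 + 7 = 6 + 7 = 13$)
$\left(\left(Z{\left(-1,2 \right)} \left(-6\right) + 2\right) + o\right)^{2} = \left(\left(18 \left(-6\right) + 2\right) + 13\right)^{2} = \left(\left(-108 + 2\right) + 13\right)^{2} = \left(-106 + 13\right)^{2} = \left(-93\right)^{2} = 8649$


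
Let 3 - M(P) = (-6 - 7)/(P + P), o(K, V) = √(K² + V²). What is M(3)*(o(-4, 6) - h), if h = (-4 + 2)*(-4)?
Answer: -124/3 + 31*√13/3 ≈ -4.0760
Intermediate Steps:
h = 8 (h = -2*(-4) = 8)
M(P) = 3 + 13/(2*P) (M(P) = 3 - (-6 - 7)/(P + P) = 3 - (-13)/(2*P) = 3 + 13/(2*P))
M(3)*(o(-4, 6) - h) = (3 + (13/2)/3)*(√((-4)² + 6²) - 1*8) = (3 + (13/2)*(⅓))*(√(16 + 36) - 8) = (3 + 13/6)*(√52 - 8) = 31*(2*√13 - 8)/6 = 31*(-8 + 2*√13)/6 = -124/3 + 31*√13/3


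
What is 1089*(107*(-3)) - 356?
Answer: -349925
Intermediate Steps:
1089*(107*(-3)) - 356 = 1089*(-321) - 356 = -349569 - 356 = -349925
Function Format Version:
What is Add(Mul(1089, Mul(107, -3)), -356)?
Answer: -349925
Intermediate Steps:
Add(Mul(1089, Mul(107, -3)), -356) = Add(Mul(1089, -321), -356) = Add(-349569, -356) = -349925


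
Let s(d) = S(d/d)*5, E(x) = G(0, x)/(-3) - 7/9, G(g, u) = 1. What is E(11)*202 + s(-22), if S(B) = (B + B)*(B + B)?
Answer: -1840/9 ≈ -204.44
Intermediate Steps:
S(B) = 4*B² (S(B) = (2*B)*(2*B) = 4*B²)
E(x) = -10/9 (E(x) = 1/(-3) - 7/9 = 1*(-⅓) - 7*⅑ = -⅓ - 7/9 = -10/9)
s(d) = 20 (s(d) = (4*(d/d)²)*5 = (4*1²)*5 = (4*1)*5 = 4*5 = 20)
E(11)*202 + s(-22) = -10/9*202 + 20 = -2020/9 + 20 = -1840/9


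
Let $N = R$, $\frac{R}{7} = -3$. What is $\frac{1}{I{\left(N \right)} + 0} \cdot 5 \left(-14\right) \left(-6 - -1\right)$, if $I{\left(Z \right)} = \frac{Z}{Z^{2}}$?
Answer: $-7350$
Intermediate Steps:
$R = -21$ ($R = 7 \left(-3\right) = -21$)
$N = -21$
$I{\left(Z \right)} = \frac{1}{Z}$ ($I{\left(Z \right)} = \frac{Z}{Z^{2}} = \frac{1}{Z}$)
$\frac{1}{I{\left(N \right)} + 0} \cdot 5 \left(-14\right) \left(-6 - -1\right) = \frac{1}{\frac{1}{-21} + 0} \cdot 5 \left(-14\right) \left(-6 - -1\right) = \frac{1}{- \frac{1}{21} + 0} \cdot 5 \left(-14\right) \left(-6 + 1\right) = \frac{1}{- \frac{1}{21}} \cdot 5 \left(-14\right) \left(-5\right) = \left(-21\right) 5 \left(-14\right) \left(-5\right) = \left(-105\right) \left(-14\right) \left(-5\right) = 1470 \left(-5\right) = -7350$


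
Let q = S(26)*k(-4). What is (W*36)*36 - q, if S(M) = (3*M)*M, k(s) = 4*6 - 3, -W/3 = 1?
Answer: -46476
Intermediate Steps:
W = -3 (W = -3*1 = -3)
k(s) = 21 (k(s) = 24 - 3 = 21)
S(M) = 3*M²
q = 42588 (q = (3*26²)*21 = (3*676)*21 = 2028*21 = 42588)
(W*36)*36 - q = -3*36*36 - 1*42588 = -108*36 - 42588 = -3888 - 42588 = -46476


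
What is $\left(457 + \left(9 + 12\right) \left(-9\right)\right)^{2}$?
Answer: $71824$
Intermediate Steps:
$\left(457 + \left(9 + 12\right) \left(-9\right)\right)^{2} = \left(457 + 21 \left(-9\right)\right)^{2} = \left(457 - 189\right)^{2} = 268^{2} = 71824$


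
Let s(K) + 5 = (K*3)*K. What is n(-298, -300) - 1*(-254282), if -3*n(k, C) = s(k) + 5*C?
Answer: 497939/3 ≈ 1.6598e+5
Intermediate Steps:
s(K) = -5 + 3*K**2 (s(K) = -5 + (K*3)*K = -5 + (3*K)*K = -5 + 3*K**2)
n(k, C) = 5/3 - k**2 - 5*C/3 (n(k, C) = -((-5 + 3*k**2) + 5*C)/3 = -(-5 + 3*k**2 + 5*C)/3 = 5/3 - k**2 - 5*C/3)
n(-298, -300) - 1*(-254282) = (5/3 - 1*(-298)**2 - 5/3*(-300)) - 1*(-254282) = (5/3 - 1*88804 + 500) + 254282 = (5/3 - 88804 + 500) + 254282 = -264907/3 + 254282 = 497939/3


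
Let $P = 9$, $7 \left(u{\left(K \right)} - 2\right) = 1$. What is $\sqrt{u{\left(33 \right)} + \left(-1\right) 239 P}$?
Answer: $\frac{i \sqrt{105294}}{7} \approx 46.356 i$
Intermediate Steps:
$u{\left(K \right)} = \frac{15}{7}$ ($u{\left(K \right)} = 2 + \frac{1}{7} \cdot 1 = 2 + \frac{1}{7} = \frac{15}{7}$)
$\sqrt{u{\left(33 \right)} + \left(-1\right) 239 P} = \sqrt{\frac{15}{7} + \left(-1\right) 239 \cdot 9} = \sqrt{\frac{15}{7} - 2151} = \sqrt{- \frac{15042}{7}} = \frac{i \sqrt{105294}}{7}$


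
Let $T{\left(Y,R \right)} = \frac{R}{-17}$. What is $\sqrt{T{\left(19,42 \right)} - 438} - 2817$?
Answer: $-2817 + \frac{24 i \sqrt{221}}{17} \approx -2817.0 + 20.987 i$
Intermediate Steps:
$T{\left(Y,R \right)} = - \frac{R}{17}$ ($T{\left(Y,R \right)} = R \left(- \frac{1}{17}\right) = - \frac{R}{17}$)
$\sqrt{T{\left(19,42 \right)} - 438} - 2817 = \sqrt{\left(- \frac{1}{17}\right) 42 - 438} - 2817 = \sqrt{- \frac{42}{17} - 438} - 2817 = \sqrt{- \frac{7488}{17}} - 2817 = \frac{24 i \sqrt{221}}{17} - 2817 = -2817 + \frac{24 i \sqrt{221}}{17}$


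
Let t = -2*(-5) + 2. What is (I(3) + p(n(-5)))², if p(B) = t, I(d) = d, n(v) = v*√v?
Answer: 225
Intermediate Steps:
n(v) = v^(3/2)
t = 12 (t = 10 + 2 = 12)
p(B) = 12
(I(3) + p(n(-5)))² = (3 + 12)² = 15² = 225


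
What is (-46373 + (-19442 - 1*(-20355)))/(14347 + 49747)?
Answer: -22730/32047 ≈ -0.70927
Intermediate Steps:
(-46373 + (-19442 - 1*(-20355)))/(14347 + 49747) = (-46373 + (-19442 + 20355))/64094 = (-46373 + 913)*(1/64094) = -45460*1/64094 = -22730/32047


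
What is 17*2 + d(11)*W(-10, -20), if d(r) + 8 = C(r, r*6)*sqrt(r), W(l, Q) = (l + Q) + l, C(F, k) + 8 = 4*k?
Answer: 354 - 10240*sqrt(11) ≈ -33608.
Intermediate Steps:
C(F, k) = -8 + 4*k
W(l, Q) = Q + 2*l (W(l, Q) = (Q + l) + l = Q + 2*l)
d(r) = -8 + sqrt(r)*(-8 + 24*r) (d(r) = -8 + (-8 + 4*(r*6))*sqrt(r) = -8 + (-8 + 4*(6*r))*sqrt(r) = -8 + (-8 + 24*r)*sqrt(r) = -8 + sqrt(r)*(-8 + 24*r))
17*2 + d(11)*W(-10, -20) = 17*2 + (-8 + 8*sqrt(11)*(-1 + 3*11))*(-20 + 2*(-10)) = 34 + (-8 + 8*sqrt(11)*(-1 + 33))*(-20 - 20) = 34 + (-8 + 8*sqrt(11)*32)*(-40) = 34 + (-8 + 256*sqrt(11))*(-40) = 34 + (320 - 10240*sqrt(11)) = 354 - 10240*sqrt(11)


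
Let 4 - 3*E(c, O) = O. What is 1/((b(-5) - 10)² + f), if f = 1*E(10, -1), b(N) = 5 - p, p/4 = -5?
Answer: 3/680 ≈ 0.0044118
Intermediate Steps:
p = -20 (p = 4*(-5) = -20)
E(c, O) = 4/3 - O/3
b(N) = 25 (b(N) = 5 - 1*(-20) = 5 + 20 = 25)
f = 5/3 (f = 1*(4/3 - ⅓*(-1)) = 1*(4/3 + ⅓) = 1*(5/3) = 5/3 ≈ 1.6667)
1/((b(-5) - 10)² + f) = 1/((25 - 10)² + 5/3) = 1/(15² + 5/3) = 1/(225 + 5/3) = 1/(680/3) = 3/680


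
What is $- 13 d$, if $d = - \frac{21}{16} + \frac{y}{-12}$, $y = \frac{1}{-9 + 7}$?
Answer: $\frac{793}{48} \approx 16.521$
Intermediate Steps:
$y = - \frac{1}{2}$ ($y = \frac{1}{-2} = - \frac{1}{2} \approx -0.5$)
$d = - \frac{61}{48}$ ($d = - \frac{21}{16} - \frac{1}{2 \left(-12\right)} = \left(-21\right) \frac{1}{16} - - \frac{1}{24} = - \frac{21}{16} + \frac{1}{24} = - \frac{61}{48} \approx -1.2708$)
$- 13 d = \left(-13\right) \left(- \frac{61}{48}\right) = \frac{793}{48}$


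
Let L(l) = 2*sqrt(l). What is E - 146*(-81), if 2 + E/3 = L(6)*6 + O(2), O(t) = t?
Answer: 11826 + 36*sqrt(6) ≈ 11914.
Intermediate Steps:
E = 36*sqrt(6) (E = -6 + 3*((2*sqrt(6))*6 + 2) = -6 + 3*(12*sqrt(6) + 2) = -6 + 3*(2 + 12*sqrt(6)) = -6 + (6 + 36*sqrt(6)) = 36*sqrt(6) ≈ 88.182)
E - 146*(-81) = 36*sqrt(6) - 146*(-81) = 36*sqrt(6) + 11826 = 11826 + 36*sqrt(6)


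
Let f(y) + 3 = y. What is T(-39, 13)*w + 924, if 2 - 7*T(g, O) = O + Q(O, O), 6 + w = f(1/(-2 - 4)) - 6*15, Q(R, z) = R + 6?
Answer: 1349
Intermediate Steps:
f(y) = -3 + y
Q(R, z) = 6 + R
w = -595/6 (w = -6 + ((-3 + 1/(-2 - 4)) - 6*15) = -6 + ((-3 + 1/(-6)) - 90) = -6 + ((-3 - ⅙) - 90) = -6 + (-19/6 - 90) = -6 - 559/6 = -595/6 ≈ -99.167)
T(g, O) = -4/7 - 2*O/7 (T(g, O) = 2/7 - (O + (6 + O))/7 = 2/7 - (6 + 2*O)/7 = 2/7 + (-6/7 - 2*O/7) = -4/7 - 2*O/7)
T(-39, 13)*w + 924 = (-4/7 - 2/7*13)*(-595/6) + 924 = (-4/7 - 26/7)*(-595/6) + 924 = -30/7*(-595/6) + 924 = 425 + 924 = 1349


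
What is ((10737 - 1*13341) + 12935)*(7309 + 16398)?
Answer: 244917017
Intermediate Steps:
((10737 - 1*13341) + 12935)*(7309 + 16398) = ((10737 - 13341) + 12935)*23707 = (-2604 + 12935)*23707 = 10331*23707 = 244917017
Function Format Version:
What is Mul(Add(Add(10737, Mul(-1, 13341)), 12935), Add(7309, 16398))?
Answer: 244917017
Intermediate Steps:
Mul(Add(Add(10737, Mul(-1, 13341)), 12935), Add(7309, 16398)) = Mul(Add(Add(10737, -13341), 12935), 23707) = Mul(Add(-2604, 12935), 23707) = Mul(10331, 23707) = 244917017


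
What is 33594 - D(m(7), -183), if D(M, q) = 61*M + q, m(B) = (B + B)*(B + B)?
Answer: 21821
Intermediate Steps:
m(B) = 4*B² (m(B) = (2*B)*(2*B) = 4*B²)
D(M, q) = q + 61*M
33594 - D(m(7), -183) = 33594 - (-183 + 61*(4*7²)) = 33594 - (-183 + 61*(4*49)) = 33594 - (-183 + 61*196) = 33594 - (-183 + 11956) = 33594 - 1*11773 = 33594 - 11773 = 21821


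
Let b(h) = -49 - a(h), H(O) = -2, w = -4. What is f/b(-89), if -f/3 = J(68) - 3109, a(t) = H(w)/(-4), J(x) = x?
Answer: -6082/33 ≈ -184.30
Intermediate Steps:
a(t) = 1/2 (a(t) = -2/(-4) = -2*(-1/4) = 1/2)
b(h) = -99/2 (b(h) = -49 - 1*1/2 = -49 - 1/2 = -99/2)
f = 9123 (f = -3*(68 - 3109) = -3*(-3041) = 9123)
f/b(-89) = 9123/(-99/2) = 9123*(-2/99) = -6082/33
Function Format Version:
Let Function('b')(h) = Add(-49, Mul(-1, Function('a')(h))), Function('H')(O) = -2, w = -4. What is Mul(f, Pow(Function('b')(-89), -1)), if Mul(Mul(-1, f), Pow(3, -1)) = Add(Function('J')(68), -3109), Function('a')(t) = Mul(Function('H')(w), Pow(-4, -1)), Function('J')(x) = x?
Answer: Rational(-6082, 33) ≈ -184.30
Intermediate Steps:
Function('a')(t) = Rational(1, 2) (Function('a')(t) = Mul(-2, Pow(-4, -1)) = Mul(-2, Rational(-1, 4)) = Rational(1, 2))
Function('b')(h) = Rational(-99, 2) (Function('b')(h) = Add(-49, Mul(-1, Rational(1, 2))) = Add(-49, Rational(-1, 2)) = Rational(-99, 2))
f = 9123 (f = Mul(-3, Add(68, -3109)) = Mul(-3, -3041) = 9123)
Mul(f, Pow(Function('b')(-89), -1)) = Mul(9123, Pow(Rational(-99, 2), -1)) = Mul(9123, Rational(-2, 99)) = Rational(-6082, 33)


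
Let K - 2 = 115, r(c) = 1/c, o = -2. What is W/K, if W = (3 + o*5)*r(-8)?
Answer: 7/936 ≈ 0.0074786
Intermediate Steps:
r(c) = 1/c
K = 117 (K = 2 + 115 = 117)
W = 7/8 (W = (3 - 2*5)/(-8) = (3 - 10)*(-1/8) = -7*(-1/8) = 7/8 ≈ 0.87500)
W/K = (7/8)/117 = (7/8)*(1/117) = 7/936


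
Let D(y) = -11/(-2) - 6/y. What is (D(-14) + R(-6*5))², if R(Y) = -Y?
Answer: 253009/196 ≈ 1290.9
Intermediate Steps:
D(y) = 11/2 - 6/y (D(y) = -11*(-½) - 6/y = 11/2 - 6/y)
(D(-14) + R(-6*5))² = ((11/2 - 6/(-14)) - (-6)*5)² = ((11/2 - 6*(-1/14)) - 1*(-30))² = ((11/2 + 3/7) + 30)² = (83/14 + 30)² = (503/14)² = 253009/196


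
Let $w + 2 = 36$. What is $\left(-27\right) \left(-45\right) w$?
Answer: $41310$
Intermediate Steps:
$w = 34$ ($w = -2 + 36 = 34$)
$\left(-27\right) \left(-45\right) w = \left(-27\right) \left(-45\right) 34 = 1215 \cdot 34 = 41310$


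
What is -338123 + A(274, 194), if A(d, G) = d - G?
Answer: -338043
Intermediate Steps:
-338123 + A(274, 194) = -338123 + (274 - 1*194) = -338123 + (274 - 194) = -338123 + 80 = -338043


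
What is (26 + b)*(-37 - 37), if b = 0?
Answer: -1924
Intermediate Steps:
(26 + b)*(-37 - 37) = (26 + 0)*(-37 - 37) = 26*(-74) = -1924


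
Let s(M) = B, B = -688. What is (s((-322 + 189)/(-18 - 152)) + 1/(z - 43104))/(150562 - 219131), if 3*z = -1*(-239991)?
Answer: 25382383/2529716117 ≈ 0.010034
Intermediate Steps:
z = 79997 (z = (-1*(-239991))/3 = (1/3)*239991 = 79997)
s(M) = -688
(s((-322 + 189)/(-18 - 152)) + 1/(z - 43104))/(150562 - 219131) = (-688 + 1/(79997 - 43104))/(150562 - 219131) = (-688 + 1/36893)/(-68569) = (-688 + 1/36893)*(-1/68569) = -25382383/36893*(-1/68569) = 25382383/2529716117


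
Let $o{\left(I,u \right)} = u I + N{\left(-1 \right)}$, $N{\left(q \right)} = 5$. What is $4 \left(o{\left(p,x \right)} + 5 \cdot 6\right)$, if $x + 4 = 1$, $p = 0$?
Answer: $140$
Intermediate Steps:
$x = -3$ ($x = -4 + 1 = -3$)
$o{\left(I,u \right)} = 5 + I u$ ($o{\left(I,u \right)} = u I + 5 = I u + 5 = 5 + I u$)
$4 \left(o{\left(p,x \right)} + 5 \cdot 6\right) = 4 \left(\left(5 + 0 \left(-3\right)\right) + 5 \cdot 6\right) = 4 \left(\left(5 + 0\right) + 30\right) = 4 \left(5 + 30\right) = 4 \cdot 35 = 140$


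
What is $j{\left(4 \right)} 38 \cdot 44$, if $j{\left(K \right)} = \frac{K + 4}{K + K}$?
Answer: $1672$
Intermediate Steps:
$j{\left(K \right)} = \frac{4 + K}{2 K}$
$j{\left(4 \right)} 38 \cdot 44 = \frac{4 + 4}{2 \cdot 4} \cdot 38 \cdot 44 = \frac{1}{2} \cdot \frac{1}{4} \cdot 8 \cdot 38 \cdot 44 = 1 \cdot 38 \cdot 44 = 38 \cdot 44 = 1672$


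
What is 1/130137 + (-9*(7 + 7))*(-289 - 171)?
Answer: 7542740521/130137 ≈ 57960.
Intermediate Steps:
1/130137 + (-9*(7 + 7))*(-289 - 171) = 1/130137 - 9*14*(-460) = 1/130137 - 126*(-460) = 1/130137 + 57960 = 7542740521/130137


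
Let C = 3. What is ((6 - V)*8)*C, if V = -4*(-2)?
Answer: -48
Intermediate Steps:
V = 8
((6 - V)*8)*C = ((6 - 1*8)*8)*3 = ((6 - 8)*8)*3 = -2*8*3 = -16*3 = -48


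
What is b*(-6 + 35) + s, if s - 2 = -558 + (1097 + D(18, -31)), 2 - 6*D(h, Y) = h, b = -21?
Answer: -212/3 ≈ -70.667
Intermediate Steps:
D(h, Y) = 1/3 - h/6
s = 1615/3 (s = 2 + (-558 + (1097 + (1/3 - 1/6*18))) = 2 + (-558 + (1097 + (1/3 - 3))) = 2 + (-558 + (1097 - 8/3)) = 2 + (-558 + 3283/3) = 2 + 1609/3 = 1615/3 ≈ 538.33)
b*(-6 + 35) + s = -21*(-6 + 35) + 1615/3 = -21*29 + 1615/3 = -609 + 1615/3 = -212/3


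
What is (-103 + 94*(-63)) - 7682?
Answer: -13707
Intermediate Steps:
(-103 + 94*(-63)) - 7682 = (-103 - 5922) - 7682 = -6025 - 7682 = -13707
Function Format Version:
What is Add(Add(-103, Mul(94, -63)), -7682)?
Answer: -13707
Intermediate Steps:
Add(Add(-103, Mul(94, -63)), -7682) = Add(Add(-103, -5922), -7682) = Add(-6025, -7682) = -13707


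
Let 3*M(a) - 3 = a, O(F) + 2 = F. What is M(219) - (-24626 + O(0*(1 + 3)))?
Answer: 24702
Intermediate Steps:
O(F) = -2 + F
M(a) = 1 + a/3
M(219) - (-24626 + O(0*(1 + 3))) = (1 + (⅓)*219) - (-24626 + (-2 + 0*(1 + 3))) = (1 + 73) - (-24626 + (-2 + 0*4)) = 74 - (-24626 + (-2 + 0)) = 74 - (-24626 - 2) = 74 - 1*(-24628) = 74 + 24628 = 24702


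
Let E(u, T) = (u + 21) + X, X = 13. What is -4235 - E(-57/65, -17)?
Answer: -277428/65 ≈ -4268.1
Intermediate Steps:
E(u, T) = 34 + u (E(u, T) = (u + 21) + 13 = (21 + u) + 13 = 34 + u)
-4235 - E(-57/65, -17) = -4235 - (34 - 57/65) = -4235 - 1*2153/65 = -4235 - 2153/65 = -277428/65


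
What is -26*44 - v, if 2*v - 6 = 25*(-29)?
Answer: -1569/2 ≈ -784.50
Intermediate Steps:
v = -719/2 (v = 3 + (25*(-29))/2 = 3 + (½)*(-725) = 3 - 725/2 = -719/2 ≈ -359.50)
-26*44 - v = -26*44 - 1*(-719/2) = -1144 + 719/2 = -1569/2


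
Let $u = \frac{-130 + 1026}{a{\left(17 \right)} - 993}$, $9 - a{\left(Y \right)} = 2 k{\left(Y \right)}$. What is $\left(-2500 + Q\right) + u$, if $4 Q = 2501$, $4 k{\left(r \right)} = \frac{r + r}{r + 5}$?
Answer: $- \frac{23220669}{12380} \approx -1875.7$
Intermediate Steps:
$k{\left(r \right)} = \frac{r}{2 \left(5 + r\right)}$ ($k{\left(r \right)} = \frac{\left(r + r\right) \frac{1}{r + 5}}{4} = \frac{2 r \frac{1}{5 + r}}{4} = \frac{r}{2 \left(5 + r\right)}$)
$a{\left(Y \right)} = 9 - \frac{Y}{5 + Y}$ ($a{\left(Y \right)} = 9 - 2 \frac{Y}{2 \left(5 + Y\right)} = 9 - \frac{Y}{5 + Y}$)
$Q = \frac{2501}{4}$ ($Q = \frac{1}{4} \cdot 2501 = \frac{2501}{4} \approx 625.25$)
$u = - \frac{2816}{3095}$ ($u = \frac{-130 + 1026}{\frac{45 + 8 \cdot 17}{5 + 17} - 993} = \frac{896}{\frac{45 + 136}{22} - 993} = \frac{896}{\frac{1}{22} \cdot 181 - 993} = \frac{896}{\frac{181}{22} - 993} = \frac{896}{- \frac{21665}{22}} = 896 \left(- \frac{22}{21665}\right) = - \frac{2816}{3095} \approx -0.90985$)
$\left(-2500 + Q\right) + u = \left(-2500 + \frac{2501}{4}\right) - \frac{2816}{3095} = - \frac{7499}{4} - \frac{2816}{3095} = - \frac{23220669}{12380}$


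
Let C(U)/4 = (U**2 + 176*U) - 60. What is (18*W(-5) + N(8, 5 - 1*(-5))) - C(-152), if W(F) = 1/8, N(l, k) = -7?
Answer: 59309/4 ≈ 14827.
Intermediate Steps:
W(F) = 1/8
C(U) = -240 + 4*U**2 + 704*U (C(U) = 4*((U**2 + 176*U) - 60) = 4*(-60 + U**2 + 176*U) = -240 + 4*U**2 + 704*U)
(18*W(-5) + N(8, 5 - 1*(-5))) - C(-152) = (18*(1/8) - 7) - (-240 + 4*(-152)**2 + 704*(-152)) = (9/4 - 7) - (-240 + 4*23104 - 107008) = -19/4 - (-240 + 92416 - 107008) = -19/4 - 1*(-14832) = -19/4 + 14832 = 59309/4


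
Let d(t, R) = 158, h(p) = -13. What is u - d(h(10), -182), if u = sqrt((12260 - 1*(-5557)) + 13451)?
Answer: -158 + 2*sqrt(7817) ≈ 18.828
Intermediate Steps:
u = 2*sqrt(7817) (u = sqrt((12260 + 5557) + 13451) = sqrt(17817 + 13451) = sqrt(31268) = 2*sqrt(7817) ≈ 176.83)
u - d(h(10), -182) = 2*sqrt(7817) - 1*158 = 2*sqrt(7817) - 158 = -158 + 2*sqrt(7817)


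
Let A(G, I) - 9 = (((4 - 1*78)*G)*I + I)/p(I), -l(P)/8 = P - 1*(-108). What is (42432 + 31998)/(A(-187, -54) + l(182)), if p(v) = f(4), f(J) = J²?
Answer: -595440/392141 ≈ -1.5184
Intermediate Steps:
l(P) = -864 - 8*P (l(P) = -8*(P - 1*(-108)) = -8*(P + 108) = -8*(108 + P) = -864 - 8*P)
p(v) = 16 (p(v) = 4² = 16)
A(G, I) = 9 + I/16 - 37*G*I/8 (A(G, I) = 9 + (((4 - 1*78)*G)*I + I)/16 = 9 + (((4 - 78)*G)*I + I)*(1/16) = 9 + ((-74*G)*I + I)*(1/16) = 9 + (-74*G*I + I)*(1/16) = 9 + (I - 74*G*I)*(1/16) = 9 + (I/16 - 37*G*I/8) = 9 + I/16 - 37*G*I/8)
(42432 + 31998)/(A(-187, -54) + l(182)) = (42432 + 31998)/((9 + (1/16)*(-54) - 37/8*(-187)*(-54)) + (-864 - 8*182)) = 74430/((9 - 27/8 - 186813/4) + (-864 - 1456)) = 74430/(-373581/8 - 2320) = 74430/(-392141/8) = 74430*(-8/392141) = -595440/392141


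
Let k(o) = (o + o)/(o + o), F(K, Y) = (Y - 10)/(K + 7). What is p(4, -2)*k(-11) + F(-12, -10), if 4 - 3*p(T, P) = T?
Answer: 4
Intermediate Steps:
F(K, Y) = (-10 + Y)/(7 + K)
p(T, P) = 4/3 - T/3
k(o) = 1 (k(o) = (2*o)/((2*o)) = (2*o)*(1/(2*o)) = 1)
p(4, -2)*k(-11) + F(-12, -10) = (4/3 - ⅓*4)*1 + (-10 - 10)/(7 - 12) = (4/3 - 4/3)*1 - 20/(-5) = 0*1 - ⅕*(-20) = 0 + 4 = 4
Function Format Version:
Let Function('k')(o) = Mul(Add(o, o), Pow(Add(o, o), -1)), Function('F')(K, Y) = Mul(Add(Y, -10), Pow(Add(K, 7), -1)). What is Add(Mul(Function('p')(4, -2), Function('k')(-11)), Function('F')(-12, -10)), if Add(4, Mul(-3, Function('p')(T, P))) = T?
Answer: 4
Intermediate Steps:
Function('F')(K, Y) = Mul(Pow(Add(7, K), -1), Add(-10, Y)) (Function('F')(K, Y) = Mul(Add(-10, Y), Pow(Add(7, K), -1)) = Mul(Pow(Add(7, K), -1), Add(-10, Y)))
Function('p')(T, P) = Add(Rational(4, 3), Mul(Rational(-1, 3), T))
Function('k')(o) = 1 (Function('k')(o) = Mul(Mul(2, o), Pow(Mul(2, o), -1)) = Mul(Mul(2, o), Mul(Rational(1, 2), Pow(o, -1))) = 1)
Add(Mul(Function('p')(4, -2), Function('k')(-11)), Function('F')(-12, -10)) = Add(Mul(Add(Rational(4, 3), Mul(Rational(-1, 3), 4)), 1), Mul(Pow(Add(7, -12), -1), Add(-10, -10))) = Add(Mul(Add(Rational(4, 3), Rational(-4, 3)), 1), Mul(Pow(-5, -1), -20)) = Add(Mul(0, 1), Mul(Rational(-1, 5), -20)) = Add(0, 4) = 4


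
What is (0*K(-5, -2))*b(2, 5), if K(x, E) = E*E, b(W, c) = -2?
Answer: 0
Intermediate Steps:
K(x, E) = E²
(0*K(-5, -2))*b(2, 5) = (0*(-2)²)*(-2) = (0*4)*(-2) = 0*(-2) = 0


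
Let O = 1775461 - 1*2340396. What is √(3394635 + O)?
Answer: 10*√28297 ≈ 1682.2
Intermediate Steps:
O = -564935 (O = 1775461 - 2340396 = -564935)
√(3394635 + O) = √(3394635 - 564935) = √2829700 = 10*√28297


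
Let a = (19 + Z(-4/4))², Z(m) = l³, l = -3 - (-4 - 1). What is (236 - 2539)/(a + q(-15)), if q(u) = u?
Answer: -329/102 ≈ -3.2255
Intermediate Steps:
l = 2 (l = -3 - 1*(-5) = -3 + 5 = 2)
Z(m) = 8 (Z(m) = 2³ = 8)
a = 729 (a = (19 + 8)² = 27² = 729)
(236 - 2539)/(a + q(-15)) = (236 - 2539)/(729 - 15) = -2303/714 = -2303*1/714 = -329/102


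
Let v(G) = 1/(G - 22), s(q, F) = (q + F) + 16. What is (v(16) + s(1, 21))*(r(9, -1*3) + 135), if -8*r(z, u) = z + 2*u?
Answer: 81493/16 ≈ 5093.3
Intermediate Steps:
s(q, F) = 16 + F + q (s(q, F) = (F + q) + 16 = 16 + F + q)
r(z, u) = -u/4 - z/8 (r(z, u) = -(z + 2*u)/8 = -u/4 - z/8)
v(G) = 1/(-22 + G)
(v(16) + s(1, 21))*(r(9, -1*3) + 135) = (1/(-22 + 16) + (16 + 21 + 1))*((-(-1)*3/4 - ⅛*9) + 135) = (1/(-6) + 38)*((-¼*(-3) - 9/8) + 135) = (-⅙ + 38)*((¾ - 9/8) + 135) = 227*(-3/8 + 135)/6 = (227/6)*(1077/8) = 81493/16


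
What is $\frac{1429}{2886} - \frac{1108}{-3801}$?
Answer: $\frac{958813}{1218854} \approx 0.78665$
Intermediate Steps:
$\frac{1429}{2886} - \frac{1108}{-3801} = 1429 \cdot \frac{1}{2886} - - \frac{1108}{3801} = \frac{1429}{2886} + \frac{1108}{3801} = \frac{958813}{1218854}$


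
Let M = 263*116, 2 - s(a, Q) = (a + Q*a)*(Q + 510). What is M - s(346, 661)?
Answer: 268250398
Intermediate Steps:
s(a, Q) = 2 - (510 + Q)*(a + Q*a) (s(a, Q) = 2 - (a + Q*a)*(Q + 510) = 2 - (a + Q*a)*(510 + Q) = 2 - (510 + Q)*(a + Q*a))
M = 30508
M - s(346, 661) = 30508 - (2 - 510*346 - 1*346*661² - 511*661*346) = 30508 - (2 - 176460 - 1*346*436921 - 116868766) = 30508 - (2 - 176460 - 151174666 - 116868766) = 30508 - 1*(-268219890) = 30508 + 268219890 = 268250398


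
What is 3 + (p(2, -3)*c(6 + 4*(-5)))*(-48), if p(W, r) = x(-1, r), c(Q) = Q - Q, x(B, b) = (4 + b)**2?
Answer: 3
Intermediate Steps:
c(Q) = 0
p(W, r) = (4 + r)**2
3 + (p(2, -3)*c(6 + 4*(-5)))*(-48) = 3 + ((4 - 3)**2*0)*(-48) = 3 + (1**2*0)*(-48) = 3 + (1*0)*(-48) = 3 + 0*(-48) = 3 + 0 = 3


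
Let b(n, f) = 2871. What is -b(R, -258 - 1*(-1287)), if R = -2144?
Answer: -2871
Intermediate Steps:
-b(R, -258 - 1*(-1287)) = -1*2871 = -2871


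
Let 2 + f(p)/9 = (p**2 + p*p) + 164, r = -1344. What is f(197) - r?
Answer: 701364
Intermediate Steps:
f(p) = 1458 + 18*p**2 (f(p) = -18 + 9*((p**2 + p*p) + 164) = -18 + 9*((p**2 + p**2) + 164) = -18 + 9*(2*p**2 + 164) = -18 + 9*(164 + 2*p**2) = -18 + (1476 + 18*p**2) = 1458 + 18*p**2)
f(197) - r = (1458 + 18*197**2) - 1*(-1344) = (1458 + 18*38809) + 1344 = (1458 + 698562) + 1344 = 700020 + 1344 = 701364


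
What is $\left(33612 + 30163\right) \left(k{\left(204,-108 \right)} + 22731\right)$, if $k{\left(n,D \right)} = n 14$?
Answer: $1631810925$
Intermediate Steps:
$k{\left(n,D \right)} = 14 n$
$\left(33612 + 30163\right) \left(k{\left(204,-108 \right)} + 22731\right) = \left(33612 + 30163\right) \left(14 \cdot 204 + 22731\right) = 63775 \left(2856 + 22731\right) = 63775 \cdot 25587 = 1631810925$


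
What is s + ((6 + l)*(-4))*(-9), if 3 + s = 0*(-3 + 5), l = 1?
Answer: 249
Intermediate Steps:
s = -3 (s = -3 + 0*(-3 + 5) = -3 + 0*2 = -3 + 0 = -3)
s + ((6 + l)*(-4))*(-9) = -3 + ((6 + 1)*(-4))*(-9) = -3 + (7*(-4))*(-9) = -3 - 28*(-9) = -3 + 252 = 249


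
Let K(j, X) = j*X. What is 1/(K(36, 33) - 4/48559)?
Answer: 48559/57688088 ≈ 0.00084175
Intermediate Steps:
K(j, X) = X*j
1/(K(36, 33) - 4/48559) = 1/(33*36 - 4/48559) = 1/(1188 - 4*1/48559) = 1/(1188 - 4/48559) = 1/(57688088/48559) = 48559/57688088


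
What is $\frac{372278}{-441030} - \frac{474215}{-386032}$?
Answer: $\frac{32715910277}{85125846480} \approx 0.38432$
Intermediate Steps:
$\frac{372278}{-441030} - \frac{474215}{-386032} = 372278 \left(- \frac{1}{441030}\right) - - \frac{474215}{386032} = - \frac{186139}{220515} + \frac{474215}{386032} = \frac{32715910277}{85125846480}$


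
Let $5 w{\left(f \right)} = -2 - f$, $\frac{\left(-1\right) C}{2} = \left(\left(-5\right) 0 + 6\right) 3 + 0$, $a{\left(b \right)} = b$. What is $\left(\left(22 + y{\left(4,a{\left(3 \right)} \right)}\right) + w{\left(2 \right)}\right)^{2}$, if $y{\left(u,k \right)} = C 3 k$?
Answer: $\frac{2292196}{25} \approx 91688.0$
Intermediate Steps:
$C = -36$ ($C = - 2 \left(\left(\left(-5\right) 0 + 6\right) 3 + 0\right) = - 2 \left(\left(0 + 6\right) 3 + 0\right) = - 2 \left(6 \cdot 3 + 0\right) = - 2 \left(18 + 0\right) = \left(-2\right) 18 = -36$)
$w{\left(f \right)} = - \frac{2}{5} - \frac{f}{5}$ ($w{\left(f \right)} = \frac{-2 - f}{5} = - \frac{2}{5} - \frac{f}{5}$)
$y{\left(u,k \right)} = - 108 k$ ($y{\left(u,k \right)} = \left(-36\right) 3 k = - 108 k$)
$\left(\left(22 + y{\left(4,a{\left(3 \right)} \right)}\right) + w{\left(2 \right)}\right)^{2} = \left(\left(22 - 324\right) - \frac{4}{5}\right)^{2} = \left(-302 - \frac{4}{5}\right)^{2} = \left(- \frac{1514}{5}\right)^{2} = \frac{2292196}{25}$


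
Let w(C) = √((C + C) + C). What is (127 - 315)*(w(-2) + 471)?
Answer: -88548 - 188*I*√6 ≈ -88548.0 - 460.5*I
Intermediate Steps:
w(C) = √3*√C (w(C) = √(2*C + C) = √(3*C) = √3*√C)
(127 - 315)*(w(-2) + 471) = (127 - 315)*(√3*√(-2) + 471) = -188*(√3*(I*√2) + 471) = -188*(I*√6 + 471) = -188*(471 + I*√6) = -88548 - 188*I*√6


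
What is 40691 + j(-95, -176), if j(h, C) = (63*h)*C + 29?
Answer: 1094080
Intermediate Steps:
j(h, C) = 29 + 63*C*h (j(h, C) = 63*C*h + 29 = 29 + 63*C*h)
40691 + j(-95, -176) = 40691 + (29 + 63*(-176)*(-95)) = 40691 + (29 + 1053360) = 40691 + 1053389 = 1094080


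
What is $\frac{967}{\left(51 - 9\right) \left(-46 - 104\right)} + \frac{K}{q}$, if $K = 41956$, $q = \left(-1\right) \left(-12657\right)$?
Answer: $\frac{84027827}{26579700} \approx 3.1614$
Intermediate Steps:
$q = 12657$
$\frac{967}{\left(51 - 9\right) \left(-46 - 104\right)} + \frac{K}{q} = \frac{967}{\left(51 - 9\right) \left(-46 - 104\right)} + \frac{41956}{12657} = \frac{967}{42 \left(-150\right)} + 41956 \cdot \frac{1}{12657} = \frac{967}{-6300} + \frac{41956}{12657} = 967 \left(- \frac{1}{6300}\right) + \frac{41956}{12657} = - \frac{967}{6300} + \frac{41956}{12657} = \frac{84027827}{26579700}$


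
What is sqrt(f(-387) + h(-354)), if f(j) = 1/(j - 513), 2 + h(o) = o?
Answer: I*sqrt(320401)/30 ≈ 18.868*I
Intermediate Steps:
h(o) = -2 + o
f(j) = 1/(-513 + j)
sqrt(f(-387) + h(-354)) = sqrt(1/(-513 - 387) + (-2 - 354)) = sqrt(1/(-900) - 356) = sqrt(-1/900 - 356) = sqrt(-320401/900) = I*sqrt(320401)/30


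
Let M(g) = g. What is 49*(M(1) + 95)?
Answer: 4704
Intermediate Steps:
49*(M(1) + 95) = 49*(1 + 95) = 49*96 = 4704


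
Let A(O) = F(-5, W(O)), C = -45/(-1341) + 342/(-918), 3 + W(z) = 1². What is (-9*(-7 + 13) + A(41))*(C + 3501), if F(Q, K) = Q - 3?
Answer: -1649294426/7599 ≈ -2.1704e+5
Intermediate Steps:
W(z) = -2 (W(z) = -3 + 1² = -3 + 1 = -2)
F(Q, K) = -3 + Q
C = -2576/7599 (C = -45*(-1/1341) + 342*(-1/918) = 5/149 - 19/51 = -2576/7599 ≈ -0.33899)
A(O) = -8 (A(O) = -3 - 5 = -8)
(-9*(-7 + 13) + A(41))*(C + 3501) = (-9*(-7 + 13) - 8)*(-2576/7599 + 3501) = (-9*6 - 8)*(26601523/7599) = (-54 - 8)*(26601523/7599) = -62*26601523/7599 = -1649294426/7599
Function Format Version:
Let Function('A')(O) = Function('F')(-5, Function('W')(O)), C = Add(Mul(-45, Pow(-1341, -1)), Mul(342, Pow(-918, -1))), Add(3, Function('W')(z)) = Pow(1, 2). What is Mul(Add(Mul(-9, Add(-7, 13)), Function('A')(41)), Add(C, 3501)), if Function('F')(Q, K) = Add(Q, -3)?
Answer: Rational(-1649294426, 7599) ≈ -2.1704e+5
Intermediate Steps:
Function('W')(z) = -2 (Function('W')(z) = Add(-3, Pow(1, 2)) = Add(-3, 1) = -2)
Function('F')(Q, K) = Add(-3, Q)
C = Rational(-2576, 7599) (C = Add(Mul(-45, Rational(-1, 1341)), Mul(342, Rational(-1, 918))) = Add(Rational(5, 149), Rational(-19, 51)) = Rational(-2576, 7599) ≈ -0.33899)
Function('A')(O) = -8 (Function('A')(O) = Add(-3, -5) = -8)
Mul(Add(Mul(-9, Add(-7, 13)), Function('A')(41)), Add(C, 3501)) = Mul(Add(Mul(-9, Add(-7, 13)), -8), Add(Rational(-2576, 7599), 3501)) = Mul(Add(Mul(-9, 6), -8), Rational(26601523, 7599)) = Mul(Add(-54, -8), Rational(26601523, 7599)) = Mul(-62, Rational(26601523, 7599)) = Rational(-1649294426, 7599)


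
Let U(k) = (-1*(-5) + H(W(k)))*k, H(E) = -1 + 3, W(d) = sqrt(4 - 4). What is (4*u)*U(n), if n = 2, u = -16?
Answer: -896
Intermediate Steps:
W(d) = 0 (W(d) = sqrt(0) = 0)
H(E) = 2
U(k) = 7*k (U(k) = (-1*(-5) + 2)*k = (5 + 2)*k = 7*k)
(4*u)*U(n) = (4*(-16))*(7*2) = -64*14 = -896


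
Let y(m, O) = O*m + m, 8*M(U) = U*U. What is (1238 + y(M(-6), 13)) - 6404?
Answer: -5103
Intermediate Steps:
M(U) = U²/8 (M(U) = (U*U)/8 = U²/8)
y(m, O) = m + O*m
(1238 + y(M(-6), 13)) - 6404 = (1238 + ((⅛)*(-6)²)*(1 + 13)) - 6404 = (1238 + ((⅛)*36)*14) - 6404 = (1238 + (9/2)*14) - 6404 = (1238 + 63) - 6404 = 1301 - 6404 = -5103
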